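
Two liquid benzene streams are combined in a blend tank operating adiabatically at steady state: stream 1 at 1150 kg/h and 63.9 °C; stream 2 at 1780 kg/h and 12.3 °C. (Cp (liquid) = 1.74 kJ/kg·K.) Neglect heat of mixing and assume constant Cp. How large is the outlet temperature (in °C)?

Adiabatic, steady state ⇒ Σ ṁᵢCp,ᵢ(T_out − Tᵢ) = 0
T_out = Σ ṁᵢCp,ᵢTᵢ / Σ ṁᵢCp,ᵢ
      = 165960 / 5098.2 = 32.553 °C

T_out = 32.6 °C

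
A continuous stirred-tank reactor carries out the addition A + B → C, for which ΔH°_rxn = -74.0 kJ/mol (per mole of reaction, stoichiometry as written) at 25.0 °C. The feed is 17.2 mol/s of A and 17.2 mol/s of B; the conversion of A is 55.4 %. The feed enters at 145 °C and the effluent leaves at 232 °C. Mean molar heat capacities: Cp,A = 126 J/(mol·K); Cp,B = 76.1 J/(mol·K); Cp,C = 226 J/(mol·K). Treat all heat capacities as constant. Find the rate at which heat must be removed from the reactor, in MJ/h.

Q_out = 1280 MJ/h

Extent of reaction ξ = 0.554 × 17.2 = 9.5288 mol/s
Reaction term: ξ·ΔH°_rxn = 9.5288 × -74.0 = -705.13 kJ/s
Sensible, feed 145→25 °C: -417.13 kJ/s
Outlet flows (mol/s): A 7.6712, B 7.6712, C 9.5288
Sensible, products 25→232 °C: 766.7 kJ/s
Q = ΔH = -355.57 kJ/s = -355.57 kW
Heat removed = 1280 MJ/h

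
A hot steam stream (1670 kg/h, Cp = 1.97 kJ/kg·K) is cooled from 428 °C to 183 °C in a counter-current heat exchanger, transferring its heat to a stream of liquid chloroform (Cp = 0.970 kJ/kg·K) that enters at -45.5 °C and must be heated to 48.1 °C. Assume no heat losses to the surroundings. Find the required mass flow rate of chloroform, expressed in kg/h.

Heat released by hot stream: Q = 1670 × 1.97 × (428 − 183) = 806030 kJ/h
Energy balance on cold side (adiabatic exchanger): Q = ṁ_c·Cp_c·(T_c,out − T_c,in)
ṁ_c = 806030 / [0.970 × (48.1 − -45.5)] = 8877.7 kg/h

ṁ_c = 8880 kg/h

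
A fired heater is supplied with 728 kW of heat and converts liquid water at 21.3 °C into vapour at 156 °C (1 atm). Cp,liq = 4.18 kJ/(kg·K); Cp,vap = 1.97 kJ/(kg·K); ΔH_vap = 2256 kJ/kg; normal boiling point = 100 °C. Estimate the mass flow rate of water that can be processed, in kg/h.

Δh = 4.18×(100−21.3) + 2256 + 1.97×(156−100) = 2695.3 kJ/kg
Q = 728 kW = 728 kJ/s = 2.6208e+06 kJ/h
ṁ = Q/Δh = 2.6208e+06 / 2695.3 = 972.36 kg/h

ṁ = 972 kg/h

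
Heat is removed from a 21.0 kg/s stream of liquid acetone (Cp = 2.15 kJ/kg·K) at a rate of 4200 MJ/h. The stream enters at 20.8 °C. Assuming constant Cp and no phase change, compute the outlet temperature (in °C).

T_out = -5.04 °C

Q = 4200 MJ/h = 1166.7 kJ/s
ΔT = Q/(ṁ·Cp) = 1166.7/(21.0×2.15) = 25.84 K
T_out = 20.8 − 25.84 = -5.0398 °C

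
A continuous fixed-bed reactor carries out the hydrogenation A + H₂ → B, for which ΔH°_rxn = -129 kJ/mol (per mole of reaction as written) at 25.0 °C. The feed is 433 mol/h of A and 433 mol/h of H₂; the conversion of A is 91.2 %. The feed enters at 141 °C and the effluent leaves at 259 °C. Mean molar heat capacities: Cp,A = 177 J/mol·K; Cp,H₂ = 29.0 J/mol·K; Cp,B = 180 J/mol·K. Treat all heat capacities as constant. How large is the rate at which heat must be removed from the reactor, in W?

Q_out = 11900 W

Extent of reaction ξ = 0.912 × 433 = 394.9 mol/h
Reaction term: ξ·ΔH°_rxn = 394.9 × -129 = -50942 kJ/h
Sensible, feed 141→25 °C: -10347 kJ/h
Outlet flows (mol/h): A 38.104, H₂ 38.104, B 394.9
Sensible, products 25→259 °C: 18470 kJ/h
Q = ΔH = -42819 kJ/h = -11.894 kW
Heat removed = 11894 W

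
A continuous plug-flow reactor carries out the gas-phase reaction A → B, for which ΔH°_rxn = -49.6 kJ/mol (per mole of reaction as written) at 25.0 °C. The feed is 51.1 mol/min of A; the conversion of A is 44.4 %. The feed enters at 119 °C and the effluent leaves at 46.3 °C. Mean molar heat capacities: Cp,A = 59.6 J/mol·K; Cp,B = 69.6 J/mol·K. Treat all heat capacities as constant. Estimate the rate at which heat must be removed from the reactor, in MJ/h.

Q_out = 80.5 MJ/h

Extent of reaction ξ = 0.444 × 51.1 = 22.688 mol/min
Reaction term: ξ·ΔH°_rxn = 22.688 × -49.6 = -1125.3 kJ/min
Sensible, feed 119→25 °C: -286.28 kJ/min
Outlet flows (mol/min): A 28.412, B 22.688
Sensible, products 25→46.3 °C: 69.703 kJ/min
Q = ΔH = -1341.9 kJ/min = -22.365 kW
Heat removed = 80.515 MJ/h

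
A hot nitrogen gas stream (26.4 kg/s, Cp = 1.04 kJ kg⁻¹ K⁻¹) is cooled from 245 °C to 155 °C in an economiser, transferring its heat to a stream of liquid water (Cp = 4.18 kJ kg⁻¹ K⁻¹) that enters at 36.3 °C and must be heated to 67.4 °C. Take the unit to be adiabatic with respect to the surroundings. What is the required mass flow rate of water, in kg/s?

Heat released by hot stream: Q = 26.4 × 1.04 × (245 − 155) = 2471 kJ/s
Energy balance on cold side (adiabatic exchanger): Q = ṁ_c·Cp_c·(T_c,out − T_c,in)
ṁ_c = 2471 / [4.18 × (67.4 − 36.3)] = 19.008 kg/s

ṁ_c = 19.0 kg/s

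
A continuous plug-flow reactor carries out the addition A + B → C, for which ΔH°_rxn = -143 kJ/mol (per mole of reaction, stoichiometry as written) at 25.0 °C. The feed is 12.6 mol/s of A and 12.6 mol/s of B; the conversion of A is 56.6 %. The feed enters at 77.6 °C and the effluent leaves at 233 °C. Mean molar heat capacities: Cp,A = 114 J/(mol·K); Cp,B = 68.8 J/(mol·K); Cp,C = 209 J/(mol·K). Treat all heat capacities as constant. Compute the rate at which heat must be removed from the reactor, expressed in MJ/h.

Q_out = 2240 MJ/h

Extent of reaction ξ = 0.566 × 12.6 = 7.1316 mol/s
Reaction term: ξ·ΔH°_rxn = 7.1316 × -143 = -1019.8 kJ/s
Sensible, feed 77.6→25 °C: -121.15 kJ/s
Outlet flows (mol/s): A 5.4684, B 5.4684, C 7.1316
Sensible, products 25→233 °C: 517.95 kJ/s
Q = ΔH = -623.02 kJ/s = -623.02 kW
Heat removed = 2242.9 MJ/h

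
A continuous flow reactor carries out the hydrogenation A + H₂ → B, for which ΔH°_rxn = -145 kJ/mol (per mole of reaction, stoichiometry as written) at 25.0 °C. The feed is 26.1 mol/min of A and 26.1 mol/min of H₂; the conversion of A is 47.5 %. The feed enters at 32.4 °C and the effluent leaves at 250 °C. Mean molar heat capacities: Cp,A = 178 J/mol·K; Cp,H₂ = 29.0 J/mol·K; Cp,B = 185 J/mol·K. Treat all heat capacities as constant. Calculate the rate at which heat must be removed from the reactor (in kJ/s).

Q_out = 11.4 kJ/s

Extent of reaction ξ = 0.475 × 26.1 = 12.398 mol/min
Reaction term: ξ·ΔH°_rxn = 12.398 × -145 = -1797.6 kJ/min
Sensible, feed 32.4→25 °C: -39.98 kJ/min
Outlet flows (mol/min): A 13.703, H₂ 13.703, B 12.398
Sensible, products 25→250 °C: 1154.2 kJ/min
Q = ΔH = -683.38 kJ/min = -11.39 kW
Heat removed = 11.39 kJ/s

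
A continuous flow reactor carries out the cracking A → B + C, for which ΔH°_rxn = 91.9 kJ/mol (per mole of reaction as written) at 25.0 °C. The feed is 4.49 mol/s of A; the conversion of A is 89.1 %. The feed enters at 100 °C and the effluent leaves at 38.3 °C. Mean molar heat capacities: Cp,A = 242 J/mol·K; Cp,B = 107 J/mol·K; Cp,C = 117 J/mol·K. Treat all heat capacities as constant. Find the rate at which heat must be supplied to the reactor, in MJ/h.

Extent of reaction ξ = 0.891 × 4.49 = 4.0006 mol/s
Reaction term: ξ·ΔH°_rxn = 4.0006 × 91.9 = 367.65 kJ/s
Sensible, feed 100→25 °C: -81.494 kJ/s
Outlet flows (mol/s): A 0.48941, B 4.0006, C 4.0006
Sensible, products 25→38.3 °C: 13.494 kJ/s
Q = ΔH = 299.65 kJ/s = 299.65 kW
Heat supplied = 1078.8 MJ/h

Q_in = 1080 MJ/h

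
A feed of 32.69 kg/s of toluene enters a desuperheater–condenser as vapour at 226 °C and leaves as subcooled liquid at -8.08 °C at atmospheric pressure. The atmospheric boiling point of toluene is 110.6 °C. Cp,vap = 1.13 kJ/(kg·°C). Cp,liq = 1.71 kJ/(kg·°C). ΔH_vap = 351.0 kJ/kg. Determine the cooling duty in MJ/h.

Q_c = 80500 MJ/h

vapour 226→110.6 °C: -130.4 kJ/kg
condensation at 110.6 °C: -351 kJ/kg
liquid 110.6→-8.08 °C: -202.94 kJ/kg
Δh = -130.4 + -351 + -202.94 = -684.34 kJ/kg
Q = ṁ·Δh = 32.69 kg/s × -684.34 kJ/kg = -22371 kJ/s
|Q| = 22371 kW = 80536 MJ/h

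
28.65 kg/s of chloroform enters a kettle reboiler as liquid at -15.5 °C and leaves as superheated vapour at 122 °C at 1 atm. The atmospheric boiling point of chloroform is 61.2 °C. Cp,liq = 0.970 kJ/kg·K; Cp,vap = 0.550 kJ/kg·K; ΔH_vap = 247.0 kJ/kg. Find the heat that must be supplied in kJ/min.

Q = 610000 kJ/min

liquid -15.5→61.2 °C: 74.399 kJ/kg
vaporisation at 61.2 °C: 247 kJ/kg
vapour 61.2→122 °C: 33.44 kJ/kg
Δh = 74.399 + 247 + 33.44 = 354.84 kJ/kg
Q = ṁ·Δh = 28.65 kg/s × 354.84 kJ/kg = 10166 kJ/s
|Q| = 10166 kW = 609970 kJ/min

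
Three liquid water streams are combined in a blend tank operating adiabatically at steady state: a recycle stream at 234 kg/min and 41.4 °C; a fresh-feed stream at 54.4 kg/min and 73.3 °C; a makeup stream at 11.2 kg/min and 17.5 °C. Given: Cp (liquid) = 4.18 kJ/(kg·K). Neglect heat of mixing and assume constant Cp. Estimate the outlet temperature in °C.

Energy balance with Q = 0: Σ ṁᵢCp,ᵢ(T_out − Tᵢ) = 0
T_out = Σ ṁᵢCp,ᵢTᵢ / Σ ṁᵢCp,ᵢ
      = 57981 / 1252.3 = 46.299 °C

T_out = 46.3 °C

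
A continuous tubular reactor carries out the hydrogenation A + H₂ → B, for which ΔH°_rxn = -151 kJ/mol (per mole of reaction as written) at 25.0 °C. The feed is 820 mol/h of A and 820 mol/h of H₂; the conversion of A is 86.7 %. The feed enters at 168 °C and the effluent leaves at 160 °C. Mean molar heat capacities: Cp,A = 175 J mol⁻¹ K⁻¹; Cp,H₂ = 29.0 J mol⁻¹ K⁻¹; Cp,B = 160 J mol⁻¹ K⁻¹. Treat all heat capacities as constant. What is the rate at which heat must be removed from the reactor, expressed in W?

Extent of reaction ξ = 0.867 × 820 = 710.94 mol/h
Reaction term: ξ·ΔH°_rxn = 710.94 × -151 = -107350 kJ/h
Sensible, feed 168→25 °C: -23921 kJ/h
Outlet flows (mol/h): A 109.06, H₂ 109.06, B 710.94
Sensible, products 25→160 °C: 18360 kJ/h
Q = ΔH = -112910 kJ/h = -31.365 kW
Heat removed = 31365 W

Q_out = 31400 W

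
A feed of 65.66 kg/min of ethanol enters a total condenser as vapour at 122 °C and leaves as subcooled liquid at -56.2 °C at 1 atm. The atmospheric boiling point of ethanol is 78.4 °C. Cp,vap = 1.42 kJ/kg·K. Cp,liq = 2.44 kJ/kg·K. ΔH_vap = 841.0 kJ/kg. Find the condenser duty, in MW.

vapour 122→78.4 °C: -61.912 kJ/kg
condensation at 78.4 °C: -841 kJ/kg
liquid 78.4→-56.2 °C: -328.42 kJ/kg
Δh = -61.912 + -841 + -328.42 = -1231.3 kJ/kg
Q = ṁ·Δh = 65.66 kg/min × -1231.3 kJ/kg = -80850 kJ/min
|Q| = 1347.5 kW = 1.3475 MW

Q_c = 1.35 MW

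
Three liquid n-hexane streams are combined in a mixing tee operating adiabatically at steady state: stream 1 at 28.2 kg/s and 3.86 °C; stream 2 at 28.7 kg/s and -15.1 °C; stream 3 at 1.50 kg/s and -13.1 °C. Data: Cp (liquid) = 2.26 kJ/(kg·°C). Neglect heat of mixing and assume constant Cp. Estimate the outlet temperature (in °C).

Energy balance with Q = 0: Σ ṁᵢCp,ᵢ(T_out − Tᵢ) = 0
Σ ṁᵢCp,ᵢTᵢ = 28.2×2.26×3.86 + 28.7×2.26×-15.1 + 1.50×2.26×-13.1 = -777.82
Σ ṁᵢCp,ᵢ = 28.2×2.26 + 28.7×2.26 + 1.50×2.26 = 131.98
T_out = -777.82 / 131.98 = -5.8933 °C

T_out = -5.89 °C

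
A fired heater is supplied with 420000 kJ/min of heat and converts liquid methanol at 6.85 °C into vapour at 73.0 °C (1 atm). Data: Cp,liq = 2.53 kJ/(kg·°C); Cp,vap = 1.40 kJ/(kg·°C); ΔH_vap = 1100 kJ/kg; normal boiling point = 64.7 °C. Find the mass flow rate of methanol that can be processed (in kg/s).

ṁ = 5.56 kg/s

Δh = 2.53×(64.7−6.85) + 1100 + 1.40×(73.0−64.7) = 1258 kJ/kg
Q = 420000 kJ/min = 7000 kJ/s = 7000 kJ/s
ṁ = Q/Δh = 7000 / 1258 = 5.5645 kg/s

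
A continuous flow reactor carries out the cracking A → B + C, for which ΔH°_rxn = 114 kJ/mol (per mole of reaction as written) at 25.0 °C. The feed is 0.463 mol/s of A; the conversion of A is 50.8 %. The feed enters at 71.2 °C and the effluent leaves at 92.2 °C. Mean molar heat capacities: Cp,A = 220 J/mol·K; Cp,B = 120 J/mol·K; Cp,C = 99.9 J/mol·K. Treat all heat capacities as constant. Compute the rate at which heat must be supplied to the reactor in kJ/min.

Extent of reaction ξ = 0.508 × 0.463 = 0.2352 mol/s
Reaction term: ξ·ΔH°_rxn = 0.2352 × 114 = 26.813 kJ/s
Sensible, feed 71.2→25 °C: -4.7059 kJ/s
Outlet flows (mol/s): A 0.2278, B 0.2352, C 0.2352
Sensible, products 25→92.2 °C: 6.8434 kJ/s
Q = ΔH = 28.951 kJ/s = 28.951 kW
Heat supplied = 1737 kJ/min

Q_in = 1740 kJ/min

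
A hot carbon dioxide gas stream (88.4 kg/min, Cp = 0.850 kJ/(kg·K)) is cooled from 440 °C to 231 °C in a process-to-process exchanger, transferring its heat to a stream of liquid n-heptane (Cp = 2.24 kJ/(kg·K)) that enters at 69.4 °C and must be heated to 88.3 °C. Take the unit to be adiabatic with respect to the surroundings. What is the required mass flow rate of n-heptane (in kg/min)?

Heat released by hot stream: Q = 88.4 × 0.850 × (440 − 231) = 15704 kJ/min
Energy balance on cold side (adiabatic exchanger): Q = ṁ_c·Cp_c·(T_c,out − T_c,in)
ṁ_c = 15704 / [2.24 × (88.3 − 69.4)] = 370.94 kg/min

ṁ_c = 371 kg/min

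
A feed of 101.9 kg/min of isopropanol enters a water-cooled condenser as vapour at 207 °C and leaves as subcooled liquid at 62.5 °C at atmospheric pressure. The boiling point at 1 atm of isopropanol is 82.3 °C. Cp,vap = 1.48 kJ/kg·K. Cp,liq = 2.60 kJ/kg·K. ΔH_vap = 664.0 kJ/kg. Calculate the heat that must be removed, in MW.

Q_c = 1.53 MW

vapour 207→82.3 °C: -184.56 kJ/kg
condensation at 82.3 °C: -664 kJ/kg
liquid 82.3→62.5 °C: -51.48 kJ/kg
Δh = -184.56 + -664 + -51.48 = -900.04 kJ/kg
Q = ṁ·Δh = 101.9 kg/min × -900.04 kJ/kg = -91714 kJ/min
|Q| = 1528.6 kW = 1.5286 MW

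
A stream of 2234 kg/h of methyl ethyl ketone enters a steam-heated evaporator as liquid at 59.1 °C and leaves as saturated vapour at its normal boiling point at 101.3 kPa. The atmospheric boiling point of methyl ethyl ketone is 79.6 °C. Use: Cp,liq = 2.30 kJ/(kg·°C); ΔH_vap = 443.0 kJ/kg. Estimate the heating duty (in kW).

liquid 59.1→79.6 °C: 47.15 kJ/kg
vaporisation at 79.6 °C: 443 kJ/kg
Δh = 47.15 + 443 = 490.15 kJ/kg
Q = ṁ·Δh = 2234 kg/h × 490.15 kJ/kg = 1.095e+06 kJ/h
|Q| = 304.17 kW

Q = 304 kW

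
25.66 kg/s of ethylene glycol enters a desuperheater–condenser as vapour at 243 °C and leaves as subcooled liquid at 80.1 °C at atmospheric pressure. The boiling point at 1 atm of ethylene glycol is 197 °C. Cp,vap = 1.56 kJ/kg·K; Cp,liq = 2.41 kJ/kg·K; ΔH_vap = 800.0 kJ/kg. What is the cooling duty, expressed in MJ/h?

vapour 243→197 °C: -71.76 kJ/kg
condensation at 197 °C: -800 kJ/kg
liquid 197→80.1 °C: -281.73 kJ/kg
Δh = -71.76 + -800 + -281.73 = -1153.5 kJ/kg
Q = ṁ·Δh = 25.66 kg/s × -1153.5 kJ/kg = -29599 kJ/s
|Q| = 29599 kW = 106550 MJ/h

Q_c = 107000 MJ/h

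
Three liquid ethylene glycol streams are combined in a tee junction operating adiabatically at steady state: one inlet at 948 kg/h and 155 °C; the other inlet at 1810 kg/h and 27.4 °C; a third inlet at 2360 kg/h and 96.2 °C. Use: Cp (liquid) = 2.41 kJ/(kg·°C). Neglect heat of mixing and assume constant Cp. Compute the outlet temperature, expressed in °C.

Energy balance with Q = 0: Σ ṁᵢCp,ᵢ(T_out − Tᵢ) = 0
Σ ṁᵢCp,ᵢTᵢ = 948×2.41×155 + 1810×2.41×27.4 + 2360×2.41×96.2 = 1.0208e+06
Σ ṁᵢCp,ᵢ = 948×2.41 + 1810×2.41 + 2360×2.41 = 12334
T_out = 1.0208e+06 / 12334 = 82.76 °C

T_out = 82.8 °C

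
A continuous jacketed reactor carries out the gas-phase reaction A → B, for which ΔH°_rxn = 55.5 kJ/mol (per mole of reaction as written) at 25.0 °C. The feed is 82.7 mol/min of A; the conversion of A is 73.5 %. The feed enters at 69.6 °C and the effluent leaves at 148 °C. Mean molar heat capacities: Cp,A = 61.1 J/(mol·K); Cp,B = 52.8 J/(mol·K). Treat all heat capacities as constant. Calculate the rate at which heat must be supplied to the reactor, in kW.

Q_in = 61.8 kW

Extent of reaction ξ = 0.735 × 82.7 = 60.785 mol/min
Reaction term: ξ·ΔH°_rxn = 60.785 × 55.5 = 3373.5 kJ/min
Sensible, feed 69.6→25 °C: -225.36 kJ/min
Outlet flows (mol/min): A 21.916, B 60.785
Sensible, products 25→148 °C: 559.46 kJ/min
Q = ΔH = 3707.6 kJ/min = 61.794 kW
Heat supplied = 61.794 kW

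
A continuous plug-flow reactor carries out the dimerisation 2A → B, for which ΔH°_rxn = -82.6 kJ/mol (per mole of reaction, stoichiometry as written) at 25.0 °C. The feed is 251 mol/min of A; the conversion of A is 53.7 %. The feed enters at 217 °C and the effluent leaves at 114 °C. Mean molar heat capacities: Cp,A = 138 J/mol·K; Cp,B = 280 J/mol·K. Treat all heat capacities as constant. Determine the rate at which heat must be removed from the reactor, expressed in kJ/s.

Extent of reaction ξ = 0.537 × 251 / 2 = 67.394 mol/min
Reaction term: ξ·ΔH°_rxn = 67.394 × -82.6 = -5566.7 kJ/min
Sensible, feed 217→25 °C: -6650.5 kJ/min
Outlet flows (mol/min): A 116.21, B 67.394
Sensible, products 25→114 °C: 3106.8 kJ/min
Q = ΔH = -9110.4 kJ/min = -151.84 kW
Heat removed = 151.84 kJ/s

Q_out = 152 kJ/s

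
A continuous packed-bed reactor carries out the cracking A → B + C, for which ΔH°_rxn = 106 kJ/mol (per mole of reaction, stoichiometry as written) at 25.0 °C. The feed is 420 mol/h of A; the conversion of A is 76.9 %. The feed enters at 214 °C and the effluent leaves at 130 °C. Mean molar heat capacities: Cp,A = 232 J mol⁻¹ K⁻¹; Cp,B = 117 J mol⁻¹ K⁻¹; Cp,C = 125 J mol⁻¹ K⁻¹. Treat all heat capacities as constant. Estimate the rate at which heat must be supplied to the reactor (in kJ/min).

Q_in = 440 kJ/min

Extent of reaction ξ = 0.769 × 420 = 322.98 mol/h
Reaction term: ξ·ΔH°_rxn = 322.98 × 106 = 34236 kJ/h
Sensible, feed 214→25 °C: -18416 kJ/h
Outlet flows (mol/h): A 97.02, B 322.98, C 322.98
Sensible, products 25→130 °C: 10570 kJ/h
Q = ΔH = 26390 kJ/h = 7.3306 kW
Heat supplied = 439.83 kJ/min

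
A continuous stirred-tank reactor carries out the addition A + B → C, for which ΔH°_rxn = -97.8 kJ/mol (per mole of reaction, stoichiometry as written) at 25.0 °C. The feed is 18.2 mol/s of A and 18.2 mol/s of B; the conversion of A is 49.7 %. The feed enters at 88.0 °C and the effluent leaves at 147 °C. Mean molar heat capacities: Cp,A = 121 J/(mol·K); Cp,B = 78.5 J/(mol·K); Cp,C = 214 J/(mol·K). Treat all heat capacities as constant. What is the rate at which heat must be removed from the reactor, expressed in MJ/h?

Extent of reaction ξ = 0.497 × 18.2 = 9.0454 mol/s
Reaction term: ξ·ΔH°_rxn = 9.0454 × -97.8 = -884.64 kJ/s
Sensible, feed 88.0→25 °C: -228.75 kJ/s
Outlet flows (mol/s): A 9.1546, B 9.1546, C 9.0454
Sensible, products 25→147 °C: 458.97 kJ/s
Q = ΔH = -654.42 kJ/s = -654.42 kW
Heat removed = 2355.9 MJ/h

Q_out = 2360 MJ/h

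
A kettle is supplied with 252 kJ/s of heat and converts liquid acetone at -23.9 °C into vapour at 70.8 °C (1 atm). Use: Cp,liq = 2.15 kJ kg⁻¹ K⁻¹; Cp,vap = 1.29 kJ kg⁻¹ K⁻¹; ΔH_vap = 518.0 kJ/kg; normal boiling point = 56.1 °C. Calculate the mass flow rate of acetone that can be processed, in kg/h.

ṁ = 1280 kg/h

Δh = 2.15×(56.1−-23.9) + 518.0 + 1.29×(70.8−56.1) = 708.96 kJ/kg
Q = 252 kJ/s = 252 kJ/s = 907200 kJ/h
ṁ = Q/Δh = 907200 / 708.96 = 1279.6 kg/h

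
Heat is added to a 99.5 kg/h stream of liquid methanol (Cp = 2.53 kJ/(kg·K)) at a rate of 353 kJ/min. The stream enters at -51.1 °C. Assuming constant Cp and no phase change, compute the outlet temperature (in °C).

T_out = 33.0 °C

Q = 353 kJ/min = 21180 kJ/h
ΔT = Q/(ṁ·Cp) = 21180/(99.5×2.53) = 84.136 K
T_out = -51.1 + 84.136 = 33.036 °C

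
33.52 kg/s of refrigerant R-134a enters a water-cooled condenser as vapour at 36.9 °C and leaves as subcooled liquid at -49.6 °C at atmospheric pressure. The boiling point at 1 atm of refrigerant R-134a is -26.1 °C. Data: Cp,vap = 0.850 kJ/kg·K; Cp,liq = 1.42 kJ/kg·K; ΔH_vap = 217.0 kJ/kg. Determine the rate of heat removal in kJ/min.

Q_c = 611000 kJ/min

vapour 36.9→-26.1 °C: -53.55 kJ/kg
condensation at -26.1 °C: -217 kJ/kg
liquid -26.1→-49.6 °C: -33.37 kJ/kg
Δh = -53.55 + -217 + -33.37 = -303.92 kJ/kg
Q = ṁ·Δh = 33.52 kg/s × -303.92 kJ/kg = -10187 kJ/s
|Q| = 10187 kW = 611240 kJ/min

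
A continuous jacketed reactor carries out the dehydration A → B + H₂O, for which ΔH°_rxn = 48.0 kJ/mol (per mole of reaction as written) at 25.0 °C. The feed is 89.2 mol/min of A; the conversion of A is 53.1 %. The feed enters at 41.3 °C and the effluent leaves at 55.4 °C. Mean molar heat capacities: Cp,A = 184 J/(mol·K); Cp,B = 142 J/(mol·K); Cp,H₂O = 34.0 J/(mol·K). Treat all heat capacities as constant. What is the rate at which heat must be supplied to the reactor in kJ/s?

Extent of reaction ξ = 0.531 × 89.2 = 47.365 mol/min
Reaction term: ξ·ΔH°_rxn = 47.365 × 48.0 = 2273.5 kJ/min
Sensible, feed 41.3→25 °C: -267.53 kJ/min
Outlet flows (mol/min): A 41.835, B 47.365, H₂O 47.365
Sensible, products 25→55.4 °C: 487.43 kJ/min
Q = ΔH = 2493.4 kJ/min = 41.557 kW
Heat supplied = 41.557 kJ/s

Q_in = 41.6 kJ/s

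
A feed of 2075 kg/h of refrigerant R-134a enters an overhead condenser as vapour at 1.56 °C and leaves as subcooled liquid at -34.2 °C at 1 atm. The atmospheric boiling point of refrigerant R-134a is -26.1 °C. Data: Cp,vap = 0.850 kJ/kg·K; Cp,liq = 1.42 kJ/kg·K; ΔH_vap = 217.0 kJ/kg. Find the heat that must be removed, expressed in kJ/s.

vapour 1.56→-26.1 °C: -23.511 kJ/kg
condensation at -26.1 °C: -217 kJ/kg
liquid -26.1→-34.2 °C: -11.502 kJ/kg
Δh = -23.511 + -217 + -11.502 = -252.01 kJ/kg
Q = ṁ·Δh = 2075 kg/h × -252.01 kJ/kg = -522930 kJ/h
|Q| = 145.26 kW

Q_c = 145 kJ/s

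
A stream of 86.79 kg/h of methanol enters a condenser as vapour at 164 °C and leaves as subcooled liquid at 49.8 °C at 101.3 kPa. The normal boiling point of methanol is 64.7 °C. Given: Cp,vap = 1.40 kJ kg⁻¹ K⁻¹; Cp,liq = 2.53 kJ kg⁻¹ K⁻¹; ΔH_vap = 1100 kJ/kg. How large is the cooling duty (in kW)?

vapour 164→64.7 °C: -139.02 kJ/kg
condensation at 64.7 °C: -1100 kJ/kg
liquid 64.7→49.8 °C: -37.697 kJ/kg
Δh = -139.02 + -1100 + -37.697 = -1276.7 kJ/kg
Q = ṁ·Δh = 86.79 kg/h × -1276.7 kJ/kg = -110810 kJ/h
|Q| = 30.78 kW

Q_c = 30.8 kW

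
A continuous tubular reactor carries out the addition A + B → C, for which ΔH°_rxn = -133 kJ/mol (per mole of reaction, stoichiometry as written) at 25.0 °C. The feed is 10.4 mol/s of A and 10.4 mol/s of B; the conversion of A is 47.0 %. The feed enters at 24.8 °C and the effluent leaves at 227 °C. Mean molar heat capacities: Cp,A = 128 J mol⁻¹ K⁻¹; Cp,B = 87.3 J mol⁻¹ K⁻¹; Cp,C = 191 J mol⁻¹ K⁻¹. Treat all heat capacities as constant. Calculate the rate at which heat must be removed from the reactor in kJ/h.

Q_out = 797000 kJ/h

Extent of reaction ξ = 0.470 × 10.4 = 4.888 mol/s
Reaction term: ξ·ΔH°_rxn = 4.888 × -133 = -650.1 kJ/s
Sensible, feed 24.8→25 °C: 0.44782 kJ/s
Outlet flows (mol/s): A 5.512, B 5.512, C 4.888
Sensible, products 25→227 °C: 428.31 kJ/s
Q = ΔH = -221.35 kJ/s = -221.35 kW
Heat removed = 796850 kJ/h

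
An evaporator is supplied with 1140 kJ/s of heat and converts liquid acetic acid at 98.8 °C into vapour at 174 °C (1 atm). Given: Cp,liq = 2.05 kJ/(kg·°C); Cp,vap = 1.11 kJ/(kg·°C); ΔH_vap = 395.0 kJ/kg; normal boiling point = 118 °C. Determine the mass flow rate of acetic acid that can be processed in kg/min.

ṁ = 138 kg/min

Δh = 2.05×(118−98.8) + 395.0 + 1.11×(174−118) = 496.52 kJ/kg
Q = 1140 kJ/s = 1140 kJ/s = 68400 kJ/min
ṁ = Q/Δh = 68400 / 496.52 = 137.76 kg/min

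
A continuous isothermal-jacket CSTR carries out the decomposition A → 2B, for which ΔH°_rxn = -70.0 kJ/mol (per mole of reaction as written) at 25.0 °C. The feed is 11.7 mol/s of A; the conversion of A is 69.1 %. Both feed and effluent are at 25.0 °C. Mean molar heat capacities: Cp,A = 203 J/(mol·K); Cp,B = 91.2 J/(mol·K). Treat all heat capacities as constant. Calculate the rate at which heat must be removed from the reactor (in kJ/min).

Q_out = 34000 kJ/min

Extent of reaction ξ = 0.691 × 11.7 = 8.0847 mol/s
Reaction term: ξ·ΔH°_rxn = 8.0847 × -70.0 = -565.93 kJ/s
Q = ΔH = -565.93 kJ/s = -565.93 kW
Heat removed = 33956 kJ/min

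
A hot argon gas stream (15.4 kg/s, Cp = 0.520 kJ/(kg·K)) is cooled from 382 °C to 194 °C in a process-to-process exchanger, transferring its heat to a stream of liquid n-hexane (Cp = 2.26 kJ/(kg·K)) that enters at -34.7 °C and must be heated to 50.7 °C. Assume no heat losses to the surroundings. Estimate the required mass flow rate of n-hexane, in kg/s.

Heat released by hot stream: Q = 15.4 × 0.520 × (382 − 194) = 1505.5 kJ/s
Energy balance on cold side (adiabatic exchanger): Q = ṁ_c·Cp_c·(T_c,out − T_c,in)
ṁ_c = 1505.5 / [2.26 × (50.7 − -34.7)] = 7.8004 kg/s

ṁ_c = 7.80 kg/s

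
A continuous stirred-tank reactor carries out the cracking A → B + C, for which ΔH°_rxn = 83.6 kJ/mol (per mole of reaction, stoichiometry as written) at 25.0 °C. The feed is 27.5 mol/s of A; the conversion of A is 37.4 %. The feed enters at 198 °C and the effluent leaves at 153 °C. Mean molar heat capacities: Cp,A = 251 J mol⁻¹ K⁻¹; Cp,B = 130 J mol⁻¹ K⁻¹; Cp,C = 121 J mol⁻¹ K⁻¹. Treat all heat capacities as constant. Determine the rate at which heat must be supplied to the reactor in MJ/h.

Extent of reaction ξ = 0.374 × 27.5 = 10.285 mol/s
Reaction term: ξ·ΔH°_rxn = 10.285 × 83.6 = 859.83 kJ/s
Sensible, feed 198→25 °C: -1194.1 kJ/s
Outlet flows (mol/s): A 17.215, B 10.285, C 10.285
Sensible, products 25→153 °C: 883.52 kJ/s
Q = ΔH = 549.21 kJ/s = 549.21 kW
Heat supplied = 1977.2 MJ/h

Q_in = 1980 MJ/h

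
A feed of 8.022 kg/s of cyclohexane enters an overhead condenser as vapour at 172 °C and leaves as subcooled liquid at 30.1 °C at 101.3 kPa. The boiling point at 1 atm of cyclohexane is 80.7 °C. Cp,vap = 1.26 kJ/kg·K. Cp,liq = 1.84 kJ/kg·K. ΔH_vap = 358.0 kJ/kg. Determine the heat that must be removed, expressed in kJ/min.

vapour 172→80.7 °C: -115.04 kJ/kg
condensation at 80.7 °C: -358 kJ/kg
liquid 80.7→30.1 °C: -93.104 kJ/kg
Δh = -115.04 + -358 + -93.104 = -566.14 kJ/kg
Q = ṁ·Δh = 8.022 kg/s × -566.14 kJ/kg = -4541.6 kJ/s
|Q| = 4541.6 kW = 272500 kJ/min

Q_c = 272000 kJ/min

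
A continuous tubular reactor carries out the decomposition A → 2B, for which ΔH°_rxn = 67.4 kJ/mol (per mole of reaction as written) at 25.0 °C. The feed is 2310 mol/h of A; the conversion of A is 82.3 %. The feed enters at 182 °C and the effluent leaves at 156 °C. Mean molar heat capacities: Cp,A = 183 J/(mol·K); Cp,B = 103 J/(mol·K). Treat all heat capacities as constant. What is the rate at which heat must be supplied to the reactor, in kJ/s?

Q_in = 34.1 kJ/s

Extent of reaction ξ = 0.823 × 2310 = 1901.1 mol/h
Reaction term: ξ·ΔH°_rxn = 1901.1 × 67.4 = 128140 kJ/h
Sensible, feed 182→25 °C: -66369 kJ/h
Outlet flows (mol/h): A 408.87, B 3802.3
Sensible, products 25→156 °C: 61106 kJ/h
Q = ΔH = 122870 kJ/h = 34.131 kW
Heat supplied = 34.131 kJ/s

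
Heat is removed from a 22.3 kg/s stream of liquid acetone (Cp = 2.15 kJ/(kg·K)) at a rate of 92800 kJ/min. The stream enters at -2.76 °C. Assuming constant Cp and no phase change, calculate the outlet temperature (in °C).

Q = 92800 kJ/min = 1546.7 kJ/s
ΔT = Q/(ṁ·Cp) = 1546.7/(22.3×2.15) = 32.259 K
T_out = -2.76 − 32.259 = -35.019 °C

T_out = -35.0 °C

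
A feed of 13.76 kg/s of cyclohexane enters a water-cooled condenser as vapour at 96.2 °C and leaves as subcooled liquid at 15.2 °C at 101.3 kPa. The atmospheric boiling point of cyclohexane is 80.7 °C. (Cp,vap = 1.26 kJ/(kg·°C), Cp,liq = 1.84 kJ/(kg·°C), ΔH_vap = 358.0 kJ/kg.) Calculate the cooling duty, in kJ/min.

Q_c = 411000 kJ/min

vapour 96.2→80.7 °C: -19.53 kJ/kg
condensation at 80.7 °C: -358 kJ/kg
liquid 80.7→15.2 °C: -120.52 kJ/kg
Δh = -19.53 + -358 + -120.52 = -498.05 kJ/kg
Q = ṁ·Δh = 13.76 kg/s × -498.05 kJ/kg = -6853.2 kJ/s
|Q| = 6853.2 kW = 411190 kJ/min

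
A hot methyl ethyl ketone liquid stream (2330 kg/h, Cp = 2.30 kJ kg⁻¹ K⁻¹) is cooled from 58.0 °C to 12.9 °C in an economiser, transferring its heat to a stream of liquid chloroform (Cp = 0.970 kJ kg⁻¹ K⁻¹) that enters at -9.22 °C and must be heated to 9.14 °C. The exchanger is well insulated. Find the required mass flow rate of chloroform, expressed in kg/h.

Heat released by hot stream: Q = 2330 × 2.30 × (58.0 − 12.9) = 241690 kJ/h
Energy balance on cold side (adiabatic exchanger): Q = ṁ_c·Cp_c·(T_c,out − T_c,in)
ṁ_c = 241690 / [0.970 × (9.14 − -9.22)] = 13571 kg/h

ṁ_c = 13600 kg/h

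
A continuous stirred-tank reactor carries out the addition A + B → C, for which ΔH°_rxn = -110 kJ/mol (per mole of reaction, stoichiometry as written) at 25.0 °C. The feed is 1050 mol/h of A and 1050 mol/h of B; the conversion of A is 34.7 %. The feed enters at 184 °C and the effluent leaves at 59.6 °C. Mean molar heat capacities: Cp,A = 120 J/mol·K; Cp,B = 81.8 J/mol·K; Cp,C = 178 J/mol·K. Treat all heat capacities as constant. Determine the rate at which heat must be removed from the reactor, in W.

Extent of reaction ξ = 0.347 × 1050 = 364.35 mol/h
Reaction term: ξ·ΔH°_rxn = 364.35 × -110 = -40078 kJ/h
Sensible, feed 184→25 °C: -33691 kJ/h
Outlet flows (mol/h): A 685.65, B 685.65, C 364.35
Sensible, products 25→59.6 °C: 7031.4 kJ/h
Q = ΔH = -66738 kJ/h = -18.538 kW
Heat removed = 18538 W

Q_out = 18500 W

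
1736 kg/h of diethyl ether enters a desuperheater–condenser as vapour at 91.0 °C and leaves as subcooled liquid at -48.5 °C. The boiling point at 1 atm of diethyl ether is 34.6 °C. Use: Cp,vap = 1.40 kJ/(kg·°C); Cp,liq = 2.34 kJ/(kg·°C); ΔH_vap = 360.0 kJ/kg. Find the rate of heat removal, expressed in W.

Q_c = 305000 W

vapour 91.0→34.6 °C: -78.96 kJ/kg
condensation at 34.6 °C: -360 kJ/kg
liquid 34.6→-48.5 °C: -194.45 kJ/kg
Δh = -78.96 + -360 + -194.45 = -633.41 kJ/kg
Q = ṁ·Δh = 1736 kg/h × -633.41 kJ/kg = -1.0996e+06 kJ/h
|Q| = 305.45 kW = 305450 W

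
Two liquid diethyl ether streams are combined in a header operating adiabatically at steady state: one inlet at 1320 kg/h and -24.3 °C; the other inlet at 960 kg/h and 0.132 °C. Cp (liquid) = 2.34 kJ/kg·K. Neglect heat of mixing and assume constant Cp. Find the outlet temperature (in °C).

Energy balance with Q = 0: Σ ṁᵢCp,ᵢ(T_out − Tᵢ) = 0
T_out = Σ ṁᵢCp,ᵢTᵢ / Σ ṁᵢCp,ᵢ
      = -74761 / 5335.2 = -14.013 °C

T_out = -14.0 °C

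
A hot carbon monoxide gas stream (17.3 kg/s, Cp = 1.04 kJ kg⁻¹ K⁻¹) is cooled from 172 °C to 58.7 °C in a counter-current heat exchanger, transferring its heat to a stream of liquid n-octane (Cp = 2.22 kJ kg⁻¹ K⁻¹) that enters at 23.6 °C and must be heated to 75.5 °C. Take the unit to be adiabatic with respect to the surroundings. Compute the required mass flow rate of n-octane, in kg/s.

ṁ_c = 17.7 kg/s

Heat released by hot stream: Q = 17.3 × 1.04 × (172 − 58.7) = 2038.5 kJ/s
Energy balance on cold side (adiabatic exchanger): Q = ṁ_c·Cp_c·(T_c,out − T_c,in)
ṁ_c = 2038.5 / [2.22 × (75.5 − 23.6)] = 17.692 kg/s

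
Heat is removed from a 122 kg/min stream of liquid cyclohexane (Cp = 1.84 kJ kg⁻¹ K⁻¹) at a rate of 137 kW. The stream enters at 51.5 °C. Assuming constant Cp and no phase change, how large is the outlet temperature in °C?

T_out = 14.9 °C

Q = 137 kW = 8220 kJ/min
ΔT = Q/(ṁ·Cp) = 8220/(122×1.84) = 36.618 K
T_out = 51.5 − 36.618 = 14.882 °C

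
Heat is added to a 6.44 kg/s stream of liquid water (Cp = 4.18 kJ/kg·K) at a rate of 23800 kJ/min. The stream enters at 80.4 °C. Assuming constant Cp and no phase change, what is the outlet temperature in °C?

T_out = 95.1 °C

Q = 23800 kJ/min = 396.67 kJ/s
ΔT = Q/(ṁ·Cp) = 396.67/(6.44×4.18) = 14.735 K
T_out = 80.4 + 14.735 = 95.135 °C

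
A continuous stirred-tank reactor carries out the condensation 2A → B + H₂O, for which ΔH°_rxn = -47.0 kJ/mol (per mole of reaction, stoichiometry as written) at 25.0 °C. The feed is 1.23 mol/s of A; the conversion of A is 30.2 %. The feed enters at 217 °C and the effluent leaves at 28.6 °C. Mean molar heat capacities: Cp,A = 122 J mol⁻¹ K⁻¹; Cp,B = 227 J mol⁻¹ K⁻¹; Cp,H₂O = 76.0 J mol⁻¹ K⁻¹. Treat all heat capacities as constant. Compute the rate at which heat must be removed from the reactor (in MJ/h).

Q_out = 133 MJ/h

Extent of reaction ξ = 0.302 × 1.23 / 2 = 0.18573 mol/s
Reaction term: ξ·ΔH°_rxn = 0.18573 × -47.0 = -8.7293 kJ/s
Sensible, feed 217→25 °C: -28.812 kJ/s
Outlet flows (mol/s): A 0.85854, B 0.18573, H₂O 0.18573
Sensible, products 25→28.6 °C: 0.57967 kJ/s
Q = ΔH = -36.961 kJ/s = -36.961 kW
Heat removed = 133.06 MJ/h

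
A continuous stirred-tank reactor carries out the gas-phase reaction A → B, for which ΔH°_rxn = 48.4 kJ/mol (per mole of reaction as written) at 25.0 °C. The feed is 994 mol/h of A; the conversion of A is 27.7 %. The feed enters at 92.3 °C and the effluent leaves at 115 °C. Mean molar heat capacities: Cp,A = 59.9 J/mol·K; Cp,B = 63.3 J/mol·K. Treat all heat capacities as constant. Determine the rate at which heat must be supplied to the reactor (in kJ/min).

Q_in = 246 kJ/min

Extent of reaction ξ = 0.277 × 994 = 275.34 mol/h
Reaction term: ξ·ΔH°_rxn = 275.34 × 48.4 = 13326 kJ/h
Sensible, feed 92.3→25 °C: -4007.1 kJ/h
Outlet flows (mol/h): A 718.66, B 275.34
Sensible, products 25→115 °C: 5442.9 kJ/h
Q = ΔH = 14762 kJ/h = 4.1006 kW
Heat supplied = 246.04 kJ/min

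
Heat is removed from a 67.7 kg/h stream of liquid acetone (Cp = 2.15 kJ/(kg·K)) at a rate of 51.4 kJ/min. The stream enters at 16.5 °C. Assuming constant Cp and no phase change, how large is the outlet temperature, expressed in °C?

Q = 51.4 kJ/min = 3084 kJ/h
ΔT = Q/(ṁ·Cp) = 3084/(67.7×2.15) = 21.188 K
T_out = 16.5 − 21.188 = -4.6879 °C

T_out = -4.69 °C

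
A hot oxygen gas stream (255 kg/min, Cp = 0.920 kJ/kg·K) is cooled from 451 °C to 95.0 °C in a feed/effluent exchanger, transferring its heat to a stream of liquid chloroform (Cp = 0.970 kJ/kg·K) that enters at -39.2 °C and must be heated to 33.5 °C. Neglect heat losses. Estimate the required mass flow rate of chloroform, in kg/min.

Heat released by hot stream: Q = 255 × 0.920 × (451 − 95.0) = 83518 kJ/min
Energy balance on cold side (adiabatic exchanger): Q = ṁ_c·Cp_c·(T_c,out − T_c,in)
ṁ_c = 83518 / [0.970 × (33.5 − -39.2)] = 1184.3 kg/min

ṁ_c = 1180 kg/min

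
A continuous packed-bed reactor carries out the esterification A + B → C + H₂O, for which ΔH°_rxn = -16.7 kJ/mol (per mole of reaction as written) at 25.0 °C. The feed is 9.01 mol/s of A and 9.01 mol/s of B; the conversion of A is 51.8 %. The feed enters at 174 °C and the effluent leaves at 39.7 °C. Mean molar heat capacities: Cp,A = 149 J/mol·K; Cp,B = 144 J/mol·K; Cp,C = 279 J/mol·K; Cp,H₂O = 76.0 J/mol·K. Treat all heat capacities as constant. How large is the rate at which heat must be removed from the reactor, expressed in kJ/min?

Q_out = 25700 kJ/min

Extent of reaction ξ = 0.518 × 9.01 = 4.6672 mol/s
Reaction term: ξ·ΔH°_rxn = 4.6672 × -16.7 = -77.942 kJ/s
Sensible, feed 174→25 °C: -393.35 kJ/s
Outlet flows (mol/s): A 4.3428, B 4.3428, C 4.6672, H₂O 4.6672
Sensible, products 25→39.7 °C: 43.061 kJ/s
Q = ΔH = -428.23 kJ/s = -428.23 kW
Heat removed = 25694 kJ/min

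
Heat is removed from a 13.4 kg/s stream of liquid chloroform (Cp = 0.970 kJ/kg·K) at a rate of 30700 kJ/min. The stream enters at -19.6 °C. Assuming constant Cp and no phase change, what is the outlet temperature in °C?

T_out = -59.0 °C

Q = 30700 kJ/min = 511.67 kJ/s
ΔT = Q/(ṁ·Cp) = 511.67/(13.4×0.970) = 39.365 K
T_out = -19.6 − 39.365 = -58.965 °C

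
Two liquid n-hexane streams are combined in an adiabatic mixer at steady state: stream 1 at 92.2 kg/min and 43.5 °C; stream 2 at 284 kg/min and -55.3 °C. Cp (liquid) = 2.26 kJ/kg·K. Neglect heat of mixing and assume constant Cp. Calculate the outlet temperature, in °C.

T_out = -31.1 °C

Adiabatic, steady state ⇒ Σ ṁᵢCp,ᵢ(T_out − Tᵢ) = 0
T_out = Σ ṁᵢCp,ᵢTᵢ / Σ ṁᵢCp,ᵢ
      = -26430 / 850.21 = -31.086 °C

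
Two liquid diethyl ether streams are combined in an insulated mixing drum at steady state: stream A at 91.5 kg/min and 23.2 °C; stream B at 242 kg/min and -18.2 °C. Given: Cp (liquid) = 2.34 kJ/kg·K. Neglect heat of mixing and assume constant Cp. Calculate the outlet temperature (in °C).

Energy balance with Q = 0: Σ ṁᵢCp,ᵢ(T_out − Tᵢ) = 0
Σ ṁᵢCp,ᵢTᵢ = 91.5×2.34×23.2 + 242×2.34×-18.2 = -5338.9
Σ ṁᵢCp,ᵢ = 91.5×2.34 + 242×2.34 = 780.39
T_out = -5338.9 / 780.39 = -6.8414 °C

T_out = -6.84 °C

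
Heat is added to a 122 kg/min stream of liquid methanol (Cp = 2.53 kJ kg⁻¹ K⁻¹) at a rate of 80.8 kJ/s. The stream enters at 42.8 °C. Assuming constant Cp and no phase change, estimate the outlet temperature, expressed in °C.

T_out = 58.5 °C

Q = 80.8 kJ/s = 4848 kJ/min
ΔT = Q/(ṁ·Cp) = 4848/(122×2.53) = 15.707 K
T_out = 42.8 + 15.707 = 58.507 °C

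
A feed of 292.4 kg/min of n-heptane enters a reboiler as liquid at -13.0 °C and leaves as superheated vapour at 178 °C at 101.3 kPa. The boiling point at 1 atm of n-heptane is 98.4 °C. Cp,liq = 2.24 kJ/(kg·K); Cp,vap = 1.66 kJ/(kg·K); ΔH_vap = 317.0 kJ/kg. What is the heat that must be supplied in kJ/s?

Q = 3400 kJ/s

liquid -13.0→98.4 °C: 249.54 kJ/kg
vaporisation at 98.4 °C: 317 kJ/kg
vapour 98.4→178 °C: 132.14 kJ/kg
Δh = 249.54 + 317 + 132.14 = 698.67 kJ/kg
Q = ṁ·Δh = 292.4 kg/min × 698.67 kJ/kg = 204290 kJ/min
|Q| = 3404.9 kW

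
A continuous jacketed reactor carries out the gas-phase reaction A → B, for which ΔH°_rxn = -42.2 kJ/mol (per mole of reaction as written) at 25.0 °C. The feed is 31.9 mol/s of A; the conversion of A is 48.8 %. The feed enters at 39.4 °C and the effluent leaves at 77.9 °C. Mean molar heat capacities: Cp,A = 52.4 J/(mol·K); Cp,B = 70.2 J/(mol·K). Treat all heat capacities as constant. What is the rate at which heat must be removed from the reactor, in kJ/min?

Extent of reaction ξ = 0.488 × 31.9 = 15.567 mol/s
Reaction term: ξ·ΔH°_rxn = 15.567 × -42.2 = -656.94 kJ/s
Sensible, feed 39.4→25 °C: -24.07 kJ/s
Outlet flows (mol/s): A 16.333, B 15.567
Sensible, products 25→77.9 °C: 103.08 kJ/s
Q = ΔH = -577.92 kJ/s = -577.92 kW
Heat removed = 34675 kJ/min

Q_out = 34700 kJ/min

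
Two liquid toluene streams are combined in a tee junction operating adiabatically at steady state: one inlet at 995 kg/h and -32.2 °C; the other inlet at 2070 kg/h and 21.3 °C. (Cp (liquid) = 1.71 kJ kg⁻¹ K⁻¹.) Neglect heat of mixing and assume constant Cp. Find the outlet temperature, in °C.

Adiabatic, steady state ⇒ Σ ṁᵢCp,ᵢ(T_out − Tᵢ) = 0
T_out = Σ ṁᵢCp,ᵢTᵢ / Σ ṁᵢCp,ᵢ
      = 20609 / 5241.1 = 3.9321 °C

T_out = 3.93 °C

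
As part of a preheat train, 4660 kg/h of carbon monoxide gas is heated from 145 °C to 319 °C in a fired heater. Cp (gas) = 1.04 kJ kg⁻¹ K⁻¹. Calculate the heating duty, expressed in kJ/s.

Q = 234 kJ/s

Q = ṁ·Cp·ΔT = 4660 × 1.04 × (319 − 145) = 843270 kJ/h
Converting: 843270 / 3600 s = 234.24 kW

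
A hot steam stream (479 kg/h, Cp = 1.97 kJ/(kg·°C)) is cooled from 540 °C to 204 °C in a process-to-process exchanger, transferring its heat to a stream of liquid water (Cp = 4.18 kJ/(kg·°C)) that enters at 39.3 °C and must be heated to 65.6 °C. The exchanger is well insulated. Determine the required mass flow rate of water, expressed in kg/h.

ṁ_c = 2880 kg/h

Heat released by hot stream: Q = 479 × 1.97 × (540 − 204) = 317060 kJ/h
Energy balance on cold side (adiabatic exchanger): Q = ṁ_c·Cp_c·(T_c,out − T_c,in)
ṁ_c = 317060 / [4.18 × (65.6 − 39.3)] = 2884.1 kg/h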